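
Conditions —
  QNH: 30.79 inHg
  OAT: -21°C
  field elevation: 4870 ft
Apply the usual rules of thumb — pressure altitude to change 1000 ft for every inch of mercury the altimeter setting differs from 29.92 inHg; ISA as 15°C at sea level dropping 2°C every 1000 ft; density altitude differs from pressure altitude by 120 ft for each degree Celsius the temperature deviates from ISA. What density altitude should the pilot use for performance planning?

Pressure altitude = 4870 + (29.92 − 30.79) × 1000 = 4870 + (-870) = 4000 ft.
ISA temperature at 4000 ft = 15 − 2 × (4000/1000) = 7°C.
ISA deviation = -21 − 7 = -28°C.
Density altitude = 4000 + 120 × (-28) = 640 ft.

640 ft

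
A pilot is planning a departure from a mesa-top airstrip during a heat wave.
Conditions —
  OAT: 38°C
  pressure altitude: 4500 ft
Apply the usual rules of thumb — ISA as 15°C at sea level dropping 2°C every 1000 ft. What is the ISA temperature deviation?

ISA temperature at 4500 ft = 15 − 2 × (4500/1000) = 6°C.
Deviation = OAT − ISA = 38 − 6 = +32°C.

ISA+32°C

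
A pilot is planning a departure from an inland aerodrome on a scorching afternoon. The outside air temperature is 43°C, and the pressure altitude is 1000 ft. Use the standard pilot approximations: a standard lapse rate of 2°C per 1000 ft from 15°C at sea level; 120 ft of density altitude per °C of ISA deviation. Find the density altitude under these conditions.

ISA temperature at 1000 ft = 15 − 2 × (1000/1000) = 13°C.
ISA deviation = 43 − 13 = +30°C.
Density altitude = 1000 + 120 × (30) = 1000 + (+3600) = 4600 ft.

4600 ft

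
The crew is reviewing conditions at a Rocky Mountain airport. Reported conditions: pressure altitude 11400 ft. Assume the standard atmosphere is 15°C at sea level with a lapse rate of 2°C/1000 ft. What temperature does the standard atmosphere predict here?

ISA temperature = 15 − 2 × (11400/1000) = 15 − 22.8 = -7.8°C.

-7.8°C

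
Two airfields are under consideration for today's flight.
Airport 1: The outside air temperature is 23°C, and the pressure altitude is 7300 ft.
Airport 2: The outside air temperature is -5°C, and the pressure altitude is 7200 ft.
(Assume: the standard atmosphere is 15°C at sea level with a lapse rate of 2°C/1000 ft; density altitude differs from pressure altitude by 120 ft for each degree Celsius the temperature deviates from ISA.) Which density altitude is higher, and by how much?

Airport 1: ISA temp = 0.4°C, deviation +22.6°C, DA = 7300 + 120 × 22.6 = 10012 ft.
Airport 2: ISA temp = 0.6°C, deviation -5.6°C, DA = 7200 + 120 × (-5.6) = 6528 ft.
Airport 1 is higher by 10012 − 6528 = 3484 ft.

Airport 1 by 3484 ft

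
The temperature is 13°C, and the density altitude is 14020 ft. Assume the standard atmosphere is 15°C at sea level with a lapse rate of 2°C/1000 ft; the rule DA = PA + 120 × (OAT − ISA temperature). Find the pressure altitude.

DA = PA + 120 × (OAT − (15 − 2·PA/1000)) = PA + 120·OAT − 1800 + 0.24·PA = 1.24·PA + 120·OAT − 1800.
So 1.24·PA = 14020 − 120 × 13 + 1800 = 14260.
PA = 14260 / 1.24 = 11500 ft.

11500 ft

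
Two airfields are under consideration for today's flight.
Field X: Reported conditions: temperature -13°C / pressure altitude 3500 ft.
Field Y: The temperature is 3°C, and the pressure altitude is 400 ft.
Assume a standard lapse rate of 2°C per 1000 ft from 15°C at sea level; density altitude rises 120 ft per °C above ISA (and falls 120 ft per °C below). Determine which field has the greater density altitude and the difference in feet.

Field X: ISA temp = 8°C, deviation -21°C, DA = 3500 + 120 × (-21) = 980 ft.
Field Y: ISA temp = 14.2°C, deviation -11.2°C, DA = 400 + 120 × (-11.2) = -944 ft.
Field X is higher by 980 − (-944) = 1924 ft.

Field X by 1924 ft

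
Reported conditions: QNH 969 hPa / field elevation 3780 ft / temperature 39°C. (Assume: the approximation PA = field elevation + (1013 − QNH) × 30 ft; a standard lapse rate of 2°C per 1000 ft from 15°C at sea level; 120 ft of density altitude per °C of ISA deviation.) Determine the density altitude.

9204 ft

Pressure altitude = 3780 + (1013 − 969) × 30 = 3780 + (+1320) = 5100 ft.
ISA temperature at 5100 ft = 15 − 2 × (5100/1000) = 4.8°C.
ISA deviation = 39 − 4.8 = +34.2°C.
Density altitude = 5100 + 120 × (34.2) = 9204 ft.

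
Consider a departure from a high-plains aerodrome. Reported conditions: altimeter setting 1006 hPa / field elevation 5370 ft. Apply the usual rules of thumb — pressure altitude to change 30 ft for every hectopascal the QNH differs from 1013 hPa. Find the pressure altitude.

Pressure correction = (1013 − 1006) × 30 = +210 ft.
Pressure altitude = 5370 + (+210) = 5580 ft.

5580 ft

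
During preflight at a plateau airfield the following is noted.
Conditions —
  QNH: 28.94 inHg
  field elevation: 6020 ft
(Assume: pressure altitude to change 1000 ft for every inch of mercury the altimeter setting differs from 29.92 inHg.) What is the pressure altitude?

Pressure correction = (29.92 − 28.94) × 1000 = +980 ft.
Pressure altitude = 6020 + (+980) = 7000 ft.

7000 ft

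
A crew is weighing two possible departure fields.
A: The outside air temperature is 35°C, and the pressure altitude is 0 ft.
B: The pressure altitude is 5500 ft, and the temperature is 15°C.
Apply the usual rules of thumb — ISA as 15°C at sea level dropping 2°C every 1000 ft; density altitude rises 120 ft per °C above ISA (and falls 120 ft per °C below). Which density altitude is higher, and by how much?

A: ISA temp = 15°C, deviation +20°C, DA = 0 + 120 × 20 = 2400 ft.
B: ISA temp = 4°C, deviation +11°C, DA = 5500 + 120 × 11 = 6820 ft.
B is higher by 6820 − 2400 = 4420 ft.

B by 4420 ft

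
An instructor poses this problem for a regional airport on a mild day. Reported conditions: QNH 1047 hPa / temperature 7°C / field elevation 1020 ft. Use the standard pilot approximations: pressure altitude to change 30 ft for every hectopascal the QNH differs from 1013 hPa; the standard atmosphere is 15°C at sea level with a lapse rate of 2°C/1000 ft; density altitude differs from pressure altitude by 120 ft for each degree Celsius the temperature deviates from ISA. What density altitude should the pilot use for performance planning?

-960 ft

Pressure altitude = 1020 + (1013 − 1047) × 30 = 1020 + (-1020) = 0 ft.
ISA temperature at 0 ft = 15 − 2 × (0/1000) = 15°C.
ISA deviation = 7 − 15 = -8°C.
Density altitude = 0 + 120 × (-8) = -960 ft.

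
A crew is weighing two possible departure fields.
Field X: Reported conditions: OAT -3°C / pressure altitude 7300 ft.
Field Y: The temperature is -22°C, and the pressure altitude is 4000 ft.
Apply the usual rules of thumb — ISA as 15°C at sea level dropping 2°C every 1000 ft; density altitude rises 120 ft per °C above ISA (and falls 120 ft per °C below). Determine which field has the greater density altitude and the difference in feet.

Field X: ISA temp = 0.4°C, deviation -3.4°C, DA = 7300 + 120 × (-3.4) = 6892 ft.
Field Y: ISA temp = 7°C, deviation -29°C, DA = 4000 + 120 × (-29) = 520 ft.
Field X is higher by 6892 − 520 = 6372 ft.

Field X by 6372 ft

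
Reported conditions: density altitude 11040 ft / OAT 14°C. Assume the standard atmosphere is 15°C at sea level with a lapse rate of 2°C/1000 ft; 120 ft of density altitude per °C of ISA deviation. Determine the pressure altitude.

9000 ft

DA = PA + 120 × (OAT − (15 − 2·PA/1000)) = PA + 120·OAT − 1800 + 0.24·PA = 1.24·PA + 120·OAT − 1800.
So 1.24·PA = 11040 − 120 × 14 + 1800 = 11160.
PA = 11160 / 1.24 = 9000 ft.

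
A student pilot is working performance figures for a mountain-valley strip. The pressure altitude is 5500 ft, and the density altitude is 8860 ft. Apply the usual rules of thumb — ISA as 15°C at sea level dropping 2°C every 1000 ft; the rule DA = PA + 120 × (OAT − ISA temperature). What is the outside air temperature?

Density altitude − pressure altitude = 8860 − 5500 = +3360 ft.
At 120 ft/°C that is an ISA deviation of 3360/120 = +28°C.
ISA temperature at 5500 ft = 15 − 2 × (5500/1000) = 4°C.
OAT = ISA + deviation = 4 + (+28) = 32°C.

32°C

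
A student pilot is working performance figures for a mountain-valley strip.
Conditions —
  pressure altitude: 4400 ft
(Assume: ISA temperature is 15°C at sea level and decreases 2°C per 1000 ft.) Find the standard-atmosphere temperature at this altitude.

ISA temperature = 15 − 2 × (4400/1000) = 15 − 8.8 = 6.2°C.

6.2°C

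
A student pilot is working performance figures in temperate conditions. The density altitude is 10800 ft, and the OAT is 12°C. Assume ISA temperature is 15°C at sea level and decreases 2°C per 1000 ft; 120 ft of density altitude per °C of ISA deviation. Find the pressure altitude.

9000 ft

DA = PA + 120 × (OAT − (15 − 2·PA/1000)) = PA + 120·OAT − 1800 + 0.24·PA = 1.24·PA + 120·OAT − 1800.
So 1.24·PA = 10800 − 120 × 12 + 1800 = 11160.
PA = 11160 / 1.24 = 9000 ft.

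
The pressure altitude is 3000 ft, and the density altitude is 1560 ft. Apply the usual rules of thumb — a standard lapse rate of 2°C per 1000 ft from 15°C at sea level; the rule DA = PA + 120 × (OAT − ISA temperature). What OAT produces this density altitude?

-3°C

Density altitude − pressure altitude = 1560 − 3000 = -1440 ft.
At 120 ft/°C that is an ISA deviation of -1440/120 = -12°C.
ISA temperature at 3000 ft = 15 − 2 × (3000/1000) = 9°C.
OAT = ISA + deviation = 9 + (-12) = -3°C.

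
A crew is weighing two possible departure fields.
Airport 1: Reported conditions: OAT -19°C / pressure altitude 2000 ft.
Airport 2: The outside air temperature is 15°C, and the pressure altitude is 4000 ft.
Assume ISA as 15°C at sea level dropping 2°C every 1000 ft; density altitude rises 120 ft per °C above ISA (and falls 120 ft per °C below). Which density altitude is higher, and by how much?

Airport 1: ISA temp = 11°C, deviation -30°C, DA = 2000 + 120 × (-30) = -1600 ft.
Airport 2: ISA temp = 7°C, deviation +8°C, DA = 4000 + 120 × 8 = 4960 ft.
Airport 2 is higher by 4960 − (-1600) = 6560 ft.

Airport 2 by 6560 ft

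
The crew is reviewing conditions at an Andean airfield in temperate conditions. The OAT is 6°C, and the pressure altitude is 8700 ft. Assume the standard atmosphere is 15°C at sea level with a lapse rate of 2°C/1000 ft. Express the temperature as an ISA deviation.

ISA temperature at 8700 ft = 15 − 2 × (8700/1000) = -2.4°C.
Deviation = OAT − ISA = 6 − (-2.4) = +8.4°C.

ISA+8.4°C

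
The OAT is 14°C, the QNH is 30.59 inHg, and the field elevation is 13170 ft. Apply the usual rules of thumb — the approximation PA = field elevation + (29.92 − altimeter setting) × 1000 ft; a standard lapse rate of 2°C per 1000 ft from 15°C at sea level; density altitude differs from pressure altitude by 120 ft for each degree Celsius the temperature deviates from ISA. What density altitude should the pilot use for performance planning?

Pressure altitude = 13170 + (29.92 − 30.59) × 1000 = 13170 + (-670) = 12500 ft.
ISA temperature at 12500 ft = 15 − 2 × (12500/1000) = -10°C.
ISA deviation = 14 − (-10) = +24°C.
Density altitude = 12500 + 120 × (24) = 15380 ft.

15380 ft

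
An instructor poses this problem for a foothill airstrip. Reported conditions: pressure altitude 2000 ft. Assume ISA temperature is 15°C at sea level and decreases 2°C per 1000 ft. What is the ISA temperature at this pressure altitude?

ISA temperature = 15 − 2 × (2000/1000) = 15 − 4 = 11°C.

11°C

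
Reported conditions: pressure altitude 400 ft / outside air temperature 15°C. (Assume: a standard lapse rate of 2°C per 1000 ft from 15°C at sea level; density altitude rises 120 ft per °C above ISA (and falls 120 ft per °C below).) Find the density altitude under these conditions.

ISA temperature at 400 ft = 15 − 2 × (400/1000) = 14.2°C.
ISA deviation = 15 − 14.2 = +0.8°C.
Density altitude = 400 + 120 × (0.8) = 400 + (+96) = 496 ft.

496 ft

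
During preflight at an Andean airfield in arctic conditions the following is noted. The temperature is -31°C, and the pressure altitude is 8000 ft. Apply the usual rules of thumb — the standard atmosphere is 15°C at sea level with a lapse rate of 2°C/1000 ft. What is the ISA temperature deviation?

ISA-30°C

ISA temperature at 8000 ft = 15 − 2 × (8000/1000) = -1°C.
Deviation = OAT − ISA = -31 − (-1) = -30°C.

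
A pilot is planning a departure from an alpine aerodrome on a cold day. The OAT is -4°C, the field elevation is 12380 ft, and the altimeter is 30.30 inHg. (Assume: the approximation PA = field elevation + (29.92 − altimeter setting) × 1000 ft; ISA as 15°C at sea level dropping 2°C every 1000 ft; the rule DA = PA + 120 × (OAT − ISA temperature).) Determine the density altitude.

12600 ft

Pressure altitude = 12380 + (29.92 − 30.30) × 1000 = 12380 + (-380) = 12000 ft.
ISA temperature at 12000 ft = 15 − 2 × (12000/1000) = -9°C.
ISA deviation = -4 − (-9) = +5°C.
Density altitude = 12000 + 120 × (5) = 12600 ft.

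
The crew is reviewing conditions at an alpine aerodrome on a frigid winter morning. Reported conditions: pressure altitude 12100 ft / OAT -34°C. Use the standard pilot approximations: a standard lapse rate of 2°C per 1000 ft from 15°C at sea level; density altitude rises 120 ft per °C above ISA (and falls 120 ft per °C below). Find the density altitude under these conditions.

ISA temperature at 12100 ft = 15 − 2 × (12100/1000) = -9.2°C.
ISA deviation = -34 − (-9.2) = -24.8°C.
Density altitude = 12100 + 120 × (-24.8) = 12100 + (-2976) = 9124 ft.

9124 ft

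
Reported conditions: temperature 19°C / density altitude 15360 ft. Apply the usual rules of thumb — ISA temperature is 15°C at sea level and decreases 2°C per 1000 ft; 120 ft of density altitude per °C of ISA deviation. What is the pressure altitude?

DA = PA + 120 × (OAT − (15 − 2·PA/1000)) = PA + 120·OAT − 1800 + 0.24·PA = 1.24·PA + 120·OAT − 1800.
So 1.24·PA = 15360 − 120 × 19 + 1800 = 14880.
PA = 14880 / 1.24 = 12000 ft.

12000 ft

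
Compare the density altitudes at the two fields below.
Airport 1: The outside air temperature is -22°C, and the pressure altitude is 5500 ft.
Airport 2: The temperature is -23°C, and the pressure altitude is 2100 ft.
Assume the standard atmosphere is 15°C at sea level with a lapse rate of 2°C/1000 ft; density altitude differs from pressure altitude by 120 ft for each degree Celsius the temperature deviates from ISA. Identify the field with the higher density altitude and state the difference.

Airport 1 by 4336 ft

Airport 1: ISA temp = 4°C, deviation -26°C, DA = 5500 + 120 × (-26) = 2380 ft.
Airport 2: ISA temp = 10.8°C, deviation -33.8°C, DA = 2100 + 120 × (-33.8) = -1956 ft.
Airport 1 is higher by 2380 − (-1956) = 4336 ft.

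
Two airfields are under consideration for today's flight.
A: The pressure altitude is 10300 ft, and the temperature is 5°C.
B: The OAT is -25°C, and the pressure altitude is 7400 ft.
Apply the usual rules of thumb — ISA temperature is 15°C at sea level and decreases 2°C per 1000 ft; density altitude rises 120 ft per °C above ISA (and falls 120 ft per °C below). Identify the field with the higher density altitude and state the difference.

A: ISA temp = -5.6°C, deviation +10.6°C, DA = 10300 + 120 × 10.6 = 11572 ft.
B: ISA temp = 0.2°C, deviation -25.2°C, DA = 7400 + 120 × (-25.2) = 4376 ft.
A is higher by 11572 − 4376 = 7196 ft.

A by 7196 ft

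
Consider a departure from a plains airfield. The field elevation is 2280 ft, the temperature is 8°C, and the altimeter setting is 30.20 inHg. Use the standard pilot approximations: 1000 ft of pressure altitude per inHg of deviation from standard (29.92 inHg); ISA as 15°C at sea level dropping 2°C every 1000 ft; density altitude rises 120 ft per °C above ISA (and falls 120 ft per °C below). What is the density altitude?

Pressure altitude = 2280 + (29.92 − 30.20) × 1000 = 2280 + (-280) = 2000 ft.
ISA temperature at 2000 ft = 15 − 2 × (2000/1000) = 11°C.
ISA deviation = 8 − 11 = -3°C.
Density altitude = 2000 + 120 × (-3) = 1640 ft.

1640 ft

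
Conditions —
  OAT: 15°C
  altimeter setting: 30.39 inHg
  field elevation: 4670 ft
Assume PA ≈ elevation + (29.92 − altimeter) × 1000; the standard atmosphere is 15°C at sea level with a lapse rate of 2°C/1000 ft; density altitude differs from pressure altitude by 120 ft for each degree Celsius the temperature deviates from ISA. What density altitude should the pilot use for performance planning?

5208 ft

Pressure altitude = 4670 + (29.92 − 30.39) × 1000 = 4670 + (-470) = 4200 ft.
ISA temperature at 4200 ft = 15 − 2 × (4200/1000) = 6.6°C.
ISA deviation = 15 − 6.6 = +8.4°C.
Density altitude = 4200 + 120 × (8.4) = 5208 ft.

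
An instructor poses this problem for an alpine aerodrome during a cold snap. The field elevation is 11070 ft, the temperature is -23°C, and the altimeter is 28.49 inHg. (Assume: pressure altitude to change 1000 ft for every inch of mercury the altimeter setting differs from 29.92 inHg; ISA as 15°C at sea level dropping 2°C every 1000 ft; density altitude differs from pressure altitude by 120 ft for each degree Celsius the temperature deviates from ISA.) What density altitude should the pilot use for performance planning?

10940 ft

Pressure altitude = 11070 + (29.92 − 28.49) × 1000 = 11070 + (+1430) = 12500 ft.
ISA temperature at 12500 ft = 15 − 2 × (12500/1000) = -10°C.
ISA deviation = -23 − (-10) = -13°C.
Density altitude = 12500 + 120 × (-13) = 10940 ft.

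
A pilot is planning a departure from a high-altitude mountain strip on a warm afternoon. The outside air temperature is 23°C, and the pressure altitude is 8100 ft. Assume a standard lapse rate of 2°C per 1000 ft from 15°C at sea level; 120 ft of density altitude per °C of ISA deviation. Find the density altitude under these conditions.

ISA temperature at 8100 ft = 15 − 2 × (8100/1000) = -1.2°C.
ISA deviation = 23 − (-1.2) = +24.2°C.
Density altitude = 8100 + 120 × (24.2) = 8100 + (+2904) = 11004 ft.

11004 ft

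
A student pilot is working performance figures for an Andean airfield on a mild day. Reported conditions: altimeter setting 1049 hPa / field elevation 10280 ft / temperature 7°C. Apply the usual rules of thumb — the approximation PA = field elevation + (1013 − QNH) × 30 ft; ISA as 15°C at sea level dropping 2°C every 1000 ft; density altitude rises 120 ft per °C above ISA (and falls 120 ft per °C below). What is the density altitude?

10448 ft

Pressure altitude = 10280 + (1013 − 1049) × 30 = 10280 + (-1080) = 9200 ft.
ISA temperature at 9200 ft = 15 − 2 × (9200/1000) = -3.4°C.
ISA deviation = 7 − (-3.4) = +10.4°C.
Density altitude = 9200 + 120 × (10.4) = 10448 ft.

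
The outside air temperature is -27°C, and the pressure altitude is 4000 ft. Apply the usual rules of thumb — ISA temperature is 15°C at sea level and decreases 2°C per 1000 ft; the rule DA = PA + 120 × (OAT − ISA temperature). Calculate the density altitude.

ISA temperature at 4000 ft = 15 − 2 × (4000/1000) = 7°C.
ISA deviation = -27 − 7 = -34°C.
Density altitude = 4000 + 120 × (-34) = 4000 + (-4080) = -80 ft.

-80 ft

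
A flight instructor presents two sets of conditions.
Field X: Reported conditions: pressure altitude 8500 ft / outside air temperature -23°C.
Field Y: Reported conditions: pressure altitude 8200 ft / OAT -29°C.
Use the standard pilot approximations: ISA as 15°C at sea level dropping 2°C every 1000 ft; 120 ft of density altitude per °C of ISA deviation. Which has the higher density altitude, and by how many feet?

Field X by 1092 ft

Field X: ISA temp = -2°C, deviation -21°C, DA = 8500 + 120 × (-21) = 5980 ft.
Field Y: ISA temp = -1.4°C, deviation -27.6°C, DA = 8200 + 120 × (-27.6) = 4888 ft.
Field X is higher by 5980 − 4888 = 1092 ft.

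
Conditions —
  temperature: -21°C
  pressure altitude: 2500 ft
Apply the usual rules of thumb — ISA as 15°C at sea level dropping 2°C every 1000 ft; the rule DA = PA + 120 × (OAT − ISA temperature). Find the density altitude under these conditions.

-1220 ft

ISA temperature at 2500 ft = 15 − 2 × (2500/1000) = 10°C.
ISA deviation = -21 − 10 = -31°C.
Density altitude = 2500 + 120 × (-31) = 2500 + (-3720) = -1220 ft.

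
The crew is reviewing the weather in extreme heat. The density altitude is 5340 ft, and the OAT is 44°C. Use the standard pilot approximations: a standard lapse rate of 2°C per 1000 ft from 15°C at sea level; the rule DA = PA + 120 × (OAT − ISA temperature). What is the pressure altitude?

1500 ft

DA = PA + 120 × (OAT − (15 − 2·PA/1000)) = PA + 120·OAT − 1800 + 0.24·PA = 1.24·PA + 120·OAT − 1800.
So 1.24·PA = 5340 − 120 × 44 + 1800 = 1860.
PA = 1860 / 1.24 = 1500 ft.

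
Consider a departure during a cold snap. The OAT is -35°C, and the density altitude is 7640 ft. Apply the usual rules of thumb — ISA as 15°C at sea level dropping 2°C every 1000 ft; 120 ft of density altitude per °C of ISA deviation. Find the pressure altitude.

11000 ft

DA = PA + 120 × (OAT − (15 − 2·PA/1000)) = PA + 120·OAT − 1800 + 0.24·PA = 1.24·PA + 120·OAT − 1800.
So 1.24·PA = 7640 − 120 × (-35) + 1800 = 13640.
PA = 13640 / 1.24 = 11000 ft.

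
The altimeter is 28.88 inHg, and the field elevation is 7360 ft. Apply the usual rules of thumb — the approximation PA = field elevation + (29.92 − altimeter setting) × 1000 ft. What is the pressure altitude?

Pressure correction = (29.92 − 28.88) × 1000 = +1040 ft.
Pressure altitude = 7360 + (+1040) = 8400 ft.

8400 ft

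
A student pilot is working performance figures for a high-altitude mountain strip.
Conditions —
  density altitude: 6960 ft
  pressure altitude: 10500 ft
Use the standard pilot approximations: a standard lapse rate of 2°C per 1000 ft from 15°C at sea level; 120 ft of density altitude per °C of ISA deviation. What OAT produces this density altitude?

-35.5°C

Density altitude − pressure altitude = 6960 − 10500 = -3540 ft.
At 120 ft/°C that is an ISA deviation of -3540/120 = -29.5°C.
ISA temperature at 10500 ft = 15 − 2 × (10500/1000) = -6°C.
OAT = ISA + deviation = -6 + (-29.5) = -35.5°C.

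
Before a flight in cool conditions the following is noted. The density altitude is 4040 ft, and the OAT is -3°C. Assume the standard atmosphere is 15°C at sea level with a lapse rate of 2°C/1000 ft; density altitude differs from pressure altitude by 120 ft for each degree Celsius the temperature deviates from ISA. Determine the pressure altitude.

5000 ft

DA = PA + 120 × (OAT − (15 − 2·PA/1000)) = PA + 120·OAT − 1800 + 0.24·PA = 1.24·PA + 120·OAT − 1800.
So 1.24·PA = 4040 − 120 × (-3) + 1800 = 6200.
PA = 6200 / 1.24 = 5000 ft.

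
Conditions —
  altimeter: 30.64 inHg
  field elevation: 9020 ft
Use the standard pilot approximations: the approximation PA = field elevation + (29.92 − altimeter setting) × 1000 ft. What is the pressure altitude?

Pressure correction = (29.92 − 30.64) × 1000 = -720 ft.
Pressure altitude = 9020 + (-720) = 8300 ft.

8300 ft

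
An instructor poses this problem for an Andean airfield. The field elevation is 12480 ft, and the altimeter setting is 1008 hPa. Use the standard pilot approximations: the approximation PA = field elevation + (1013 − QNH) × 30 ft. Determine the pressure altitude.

12630 ft

Pressure correction = (1013 − 1008) × 30 = +150 ft.
Pressure altitude = 12480 + (+150) = 12630 ft.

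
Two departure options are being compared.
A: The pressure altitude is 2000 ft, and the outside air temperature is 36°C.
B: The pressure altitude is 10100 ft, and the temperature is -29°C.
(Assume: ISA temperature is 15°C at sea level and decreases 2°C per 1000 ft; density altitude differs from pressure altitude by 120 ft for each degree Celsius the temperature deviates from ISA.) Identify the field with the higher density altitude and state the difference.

B by 2244 ft

A: ISA temp = 11°C, deviation +25°C, DA = 2000 + 120 × 25 = 5000 ft.
B: ISA temp = -5.2°C, deviation -23.8°C, DA = 10100 + 120 × (-23.8) = 7244 ft.
B is higher by 7244 − 5000 = 2244 ft.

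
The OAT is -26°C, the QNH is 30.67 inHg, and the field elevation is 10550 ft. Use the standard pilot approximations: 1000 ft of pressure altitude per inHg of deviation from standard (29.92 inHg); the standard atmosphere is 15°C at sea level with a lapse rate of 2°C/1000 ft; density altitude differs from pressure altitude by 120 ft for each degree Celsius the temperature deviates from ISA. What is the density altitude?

Pressure altitude = 10550 + (29.92 − 30.67) × 1000 = 10550 + (-750) = 9800 ft.
ISA temperature at 9800 ft = 15 − 2 × (9800/1000) = -4.6°C.
ISA deviation = -26 − (-4.6) = -21.4°C.
Density altitude = 9800 + 120 × (-21.4) = 7232 ft.

7232 ft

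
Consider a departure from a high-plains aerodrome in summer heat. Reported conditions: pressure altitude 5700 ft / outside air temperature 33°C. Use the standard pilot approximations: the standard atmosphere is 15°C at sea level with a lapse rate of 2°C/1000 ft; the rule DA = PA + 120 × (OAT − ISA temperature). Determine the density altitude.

9228 ft

ISA temperature at 5700 ft = 15 − 2 × (5700/1000) = 3.6°C.
ISA deviation = 33 − 3.6 = +29.4°C.
Density altitude = 5700 + 120 × (29.4) = 5700 + (+3528) = 9228 ft.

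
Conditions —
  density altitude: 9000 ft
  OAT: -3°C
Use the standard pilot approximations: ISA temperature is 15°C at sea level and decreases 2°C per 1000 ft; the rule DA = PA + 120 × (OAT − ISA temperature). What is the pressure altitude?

9000 ft

DA = PA + 120 × (OAT − (15 − 2·PA/1000)) = PA + 120·OAT − 1800 + 0.24·PA = 1.24·PA + 120·OAT − 1800.
So 1.24·PA = 9000 − 120 × (-3) + 1800 = 11160.
PA = 11160 / 1.24 = 9000 ft.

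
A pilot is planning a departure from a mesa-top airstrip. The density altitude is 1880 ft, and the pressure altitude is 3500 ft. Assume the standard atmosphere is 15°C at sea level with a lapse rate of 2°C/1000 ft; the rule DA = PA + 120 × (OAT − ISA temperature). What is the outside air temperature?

-5.5°C

Density altitude − pressure altitude = 1880 − 3500 = -1620 ft.
At 120 ft/°C that is an ISA deviation of -1620/120 = -13.5°C.
ISA temperature at 3500 ft = 15 − 2 × (3500/1000) = 8°C.
OAT = ISA + deviation = 8 + (-13.5) = -5.5°C.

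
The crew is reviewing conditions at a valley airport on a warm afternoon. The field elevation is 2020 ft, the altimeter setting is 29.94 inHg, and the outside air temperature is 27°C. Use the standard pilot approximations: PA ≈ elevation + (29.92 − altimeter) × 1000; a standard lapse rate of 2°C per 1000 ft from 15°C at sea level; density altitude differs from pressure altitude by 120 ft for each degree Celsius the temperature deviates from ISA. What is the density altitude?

Pressure altitude = 2020 + (29.92 − 29.94) × 1000 = 2020 + (-20) = 2000 ft.
ISA temperature at 2000 ft = 15 − 2 × (2000/1000) = 11°C.
ISA deviation = 27 − 11 = +16°C.
Density altitude = 2000 + 120 × (16) = 3920 ft.

3920 ft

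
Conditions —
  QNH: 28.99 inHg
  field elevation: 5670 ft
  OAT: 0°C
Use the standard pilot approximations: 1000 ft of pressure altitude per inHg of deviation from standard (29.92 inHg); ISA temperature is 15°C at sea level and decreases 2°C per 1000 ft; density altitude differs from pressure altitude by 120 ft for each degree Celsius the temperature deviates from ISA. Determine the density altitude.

Pressure altitude = 5670 + (29.92 − 28.99) × 1000 = 5670 + (+930) = 6600 ft.
ISA temperature at 6600 ft = 15 − 2 × (6600/1000) = 1.8°C.
ISA deviation = 0 − 1.8 = -1.8°C.
Density altitude = 6600 + 120 × (-1.8) = 6384 ft.

6384 ft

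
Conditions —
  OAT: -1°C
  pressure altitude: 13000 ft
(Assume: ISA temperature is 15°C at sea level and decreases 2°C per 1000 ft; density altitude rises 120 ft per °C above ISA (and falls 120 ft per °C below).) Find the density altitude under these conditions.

14200 ft

ISA temperature at 13000 ft = 15 − 2 × (13000/1000) = -11°C.
ISA deviation = -1 − (-11) = +10°C.
Density altitude = 13000 + 120 × (10) = 13000 + (+1200) = 14200 ft.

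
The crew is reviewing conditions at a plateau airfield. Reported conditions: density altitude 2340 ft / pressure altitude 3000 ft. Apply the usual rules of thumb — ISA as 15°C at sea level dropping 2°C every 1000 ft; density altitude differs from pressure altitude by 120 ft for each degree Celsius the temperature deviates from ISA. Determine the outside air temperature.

3.5°C

Density altitude − pressure altitude = 2340 − 3000 = -660 ft.
At 120 ft/°C that is an ISA deviation of -660/120 = -5.5°C.
ISA temperature at 3000 ft = 15 − 2 × (3000/1000) = 9°C.
OAT = ISA + deviation = 9 + (-5.5) = 3.5°C.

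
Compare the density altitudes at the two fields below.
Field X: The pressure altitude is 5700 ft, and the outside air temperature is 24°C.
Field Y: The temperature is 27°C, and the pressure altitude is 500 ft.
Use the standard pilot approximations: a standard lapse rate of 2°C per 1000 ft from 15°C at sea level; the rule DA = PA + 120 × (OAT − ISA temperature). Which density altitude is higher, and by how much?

Field X: ISA temp = 3.6°C, deviation +20.4°C, DA = 5700 + 120 × 20.4 = 8148 ft.
Field Y: ISA temp = 14°C, deviation +13°C, DA = 500 + 120 × 13 = 2060 ft.
Field X is higher by 8148 − 2060 = 6088 ft.

Field X by 6088 ft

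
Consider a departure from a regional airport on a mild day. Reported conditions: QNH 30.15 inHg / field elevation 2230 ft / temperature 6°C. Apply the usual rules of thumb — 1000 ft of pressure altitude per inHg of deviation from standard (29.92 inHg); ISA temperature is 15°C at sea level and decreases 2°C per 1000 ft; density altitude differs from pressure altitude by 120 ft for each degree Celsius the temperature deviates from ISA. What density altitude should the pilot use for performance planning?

1400 ft

Pressure altitude = 2230 + (29.92 − 30.15) × 1000 = 2230 + (-230) = 2000 ft.
ISA temperature at 2000 ft = 15 − 2 × (2000/1000) = 11°C.
ISA deviation = 6 − 11 = -5°C.
Density altitude = 2000 + 120 × (-5) = 1400 ft.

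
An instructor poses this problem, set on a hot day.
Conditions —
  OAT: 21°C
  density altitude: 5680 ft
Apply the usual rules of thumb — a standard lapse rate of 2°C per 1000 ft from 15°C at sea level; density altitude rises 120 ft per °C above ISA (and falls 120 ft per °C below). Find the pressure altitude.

DA = PA + 120 × (OAT − (15 − 2·PA/1000)) = PA + 120·OAT − 1800 + 0.24·PA = 1.24·PA + 120·OAT − 1800.
So 1.24·PA = 5680 − 120 × 21 + 1800 = 4960.
PA = 4960 / 1.24 = 4000 ft.

4000 ft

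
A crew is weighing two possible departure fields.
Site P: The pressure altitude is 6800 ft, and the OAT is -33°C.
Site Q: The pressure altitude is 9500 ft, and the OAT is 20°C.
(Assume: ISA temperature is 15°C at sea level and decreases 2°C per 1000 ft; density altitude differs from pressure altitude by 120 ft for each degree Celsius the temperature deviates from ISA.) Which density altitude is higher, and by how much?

Site P: ISA temp = 1.4°C, deviation -34.4°C, DA = 6800 + 120 × (-34.4) = 2672 ft.
Site Q: ISA temp = -4°C, deviation +24°C, DA = 9500 + 120 × 24 = 12380 ft.
Site Q is higher by 12380 − 2672 = 9708 ft.

Site Q by 9708 ft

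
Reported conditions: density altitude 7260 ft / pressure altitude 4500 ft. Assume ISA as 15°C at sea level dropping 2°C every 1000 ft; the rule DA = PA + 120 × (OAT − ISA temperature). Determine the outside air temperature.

29°C

Density altitude − pressure altitude = 7260 − 4500 = +2760 ft.
At 120 ft/°C that is an ISA deviation of 2760/120 = +23°C.
ISA temperature at 4500 ft = 15 − 2 × (4500/1000) = 6°C.
OAT = ISA + deviation = 6 + (+23) = 29°C.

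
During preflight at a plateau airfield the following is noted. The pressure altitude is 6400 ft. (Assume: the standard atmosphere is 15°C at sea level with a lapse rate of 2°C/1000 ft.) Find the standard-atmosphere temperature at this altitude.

ISA temperature = 15 − 2 × (6400/1000) = 15 − 12.8 = 2.2°C.

2.2°C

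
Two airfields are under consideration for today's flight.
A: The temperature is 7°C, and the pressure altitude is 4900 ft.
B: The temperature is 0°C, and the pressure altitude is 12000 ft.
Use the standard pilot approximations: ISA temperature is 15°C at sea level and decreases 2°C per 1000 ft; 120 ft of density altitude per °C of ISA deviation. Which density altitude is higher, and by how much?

B by 7964 ft

A: ISA temp = 5.2°C, deviation +1.8°C, DA = 4900 + 120 × 1.8 = 5116 ft.
B: ISA temp = -9°C, deviation +9°C, DA = 12000 + 120 × 9 = 13080 ft.
B is higher by 13080 − 5116 = 7964 ft.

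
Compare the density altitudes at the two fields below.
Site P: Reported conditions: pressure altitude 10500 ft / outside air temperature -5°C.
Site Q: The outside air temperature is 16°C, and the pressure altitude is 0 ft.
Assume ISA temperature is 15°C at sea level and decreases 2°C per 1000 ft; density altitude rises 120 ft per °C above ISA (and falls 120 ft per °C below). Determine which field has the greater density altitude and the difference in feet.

Site P by 10500 ft

Site P: ISA temp = -6°C, deviation +1°C, DA = 10500 + 120 × 1 = 10620 ft.
Site Q: ISA temp = 15°C, deviation +1°C, DA = 0 + 120 × 1 = 120 ft.
Site P is higher by 10620 − 120 = 10500 ft.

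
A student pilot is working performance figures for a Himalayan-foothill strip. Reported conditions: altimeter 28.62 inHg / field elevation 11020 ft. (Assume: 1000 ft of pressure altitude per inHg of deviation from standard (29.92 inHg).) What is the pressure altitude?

12320 ft

Pressure correction = (29.92 − 28.62) × 1000 = +1300 ft.
Pressure altitude = 11020 + (+1300) = 12320 ft.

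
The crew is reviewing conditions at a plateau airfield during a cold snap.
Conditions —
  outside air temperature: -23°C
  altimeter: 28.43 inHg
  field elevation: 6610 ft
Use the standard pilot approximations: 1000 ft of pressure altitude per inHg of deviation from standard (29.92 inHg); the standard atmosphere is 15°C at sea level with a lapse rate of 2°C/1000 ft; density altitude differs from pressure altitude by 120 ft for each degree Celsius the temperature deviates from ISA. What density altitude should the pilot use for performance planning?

5484 ft

Pressure altitude = 6610 + (29.92 − 28.43) × 1000 = 6610 + (+1490) = 8100 ft.
ISA temperature at 8100 ft = 15 − 2 × (8100/1000) = -1.2°C.
ISA deviation = -23 − (-1.2) = -21.8°C.
Density altitude = 8100 + 120 × (-21.8) = 5484 ft.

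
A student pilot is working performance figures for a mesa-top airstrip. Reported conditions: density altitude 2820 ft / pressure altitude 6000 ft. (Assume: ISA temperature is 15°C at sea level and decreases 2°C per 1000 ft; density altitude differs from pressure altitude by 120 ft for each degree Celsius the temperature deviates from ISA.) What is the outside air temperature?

Density altitude − pressure altitude = 2820 − 6000 = -3180 ft.
At 120 ft/°C that is an ISA deviation of -3180/120 = -26.5°C.
ISA temperature at 6000 ft = 15 − 2 × (6000/1000) = 3°C.
OAT = ISA + deviation = 3 + (-26.5) = -23.5°C.

-23.5°C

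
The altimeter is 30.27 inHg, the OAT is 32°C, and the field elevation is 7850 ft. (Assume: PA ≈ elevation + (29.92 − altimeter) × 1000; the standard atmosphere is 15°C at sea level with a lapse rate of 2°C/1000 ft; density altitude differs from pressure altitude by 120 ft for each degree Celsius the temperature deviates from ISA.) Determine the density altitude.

Pressure altitude = 7850 + (29.92 − 30.27) × 1000 = 7850 + (-350) = 7500 ft.
ISA temperature at 7500 ft = 15 − 2 × (7500/1000) = 0°C.
ISA deviation = 32 − 0 = +32°C.
Density altitude = 7500 + 120 × (32) = 11340 ft.

11340 ft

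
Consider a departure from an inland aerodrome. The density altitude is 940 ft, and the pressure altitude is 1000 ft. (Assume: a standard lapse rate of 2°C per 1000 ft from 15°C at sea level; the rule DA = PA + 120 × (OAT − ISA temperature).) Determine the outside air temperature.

Density altitude − pressure altitude = 940 − 1000 = -60 ft.
At 120 ft/°C that is an ISA deviation of -60/120 = -0.5°C.
ISA temperature at 1000 ft = 15 − 2 × (1000/1000) = 13°C.
OAT = ISA + deviation = 13 + (-0.5) = 12.5°C.

12.5°C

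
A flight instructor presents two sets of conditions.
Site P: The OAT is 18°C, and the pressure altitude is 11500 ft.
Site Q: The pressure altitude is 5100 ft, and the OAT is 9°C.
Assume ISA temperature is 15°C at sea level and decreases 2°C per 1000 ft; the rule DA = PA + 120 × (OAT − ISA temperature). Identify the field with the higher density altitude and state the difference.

Site P by 9016 ft

Site P: ISA temp = -8°C, deviation +26°C, DA = 11500 + 120 × 26 = 14620 ft.
Site Q: ISA temp = 4.8°C, deviation +4.2°C, DA = 5100 + 120 × 4.2 = 5604 ft.
Site P is higher by 14620 − 5604 = 9016 ft.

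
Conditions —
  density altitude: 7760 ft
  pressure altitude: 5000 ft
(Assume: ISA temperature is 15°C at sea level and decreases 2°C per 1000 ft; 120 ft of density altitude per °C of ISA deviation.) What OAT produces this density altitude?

28°C

Density altitude − pressure altitude = 7760 − 5000 = +2760 ft.
At 120 ft/°C that is an ISA deviation of 2760/120 = +23°C.
ISA temperature at 5000 ft = 15 − 2 × (5000/1000) = 5°C.
OAT = ISA + deviation = 5 + (+23) = 28°C.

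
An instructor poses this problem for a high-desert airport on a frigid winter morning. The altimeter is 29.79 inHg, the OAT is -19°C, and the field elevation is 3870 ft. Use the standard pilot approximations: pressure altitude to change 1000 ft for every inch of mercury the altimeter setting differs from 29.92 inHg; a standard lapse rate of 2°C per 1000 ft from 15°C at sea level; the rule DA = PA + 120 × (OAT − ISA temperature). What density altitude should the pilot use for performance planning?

Pressure altitude = 3870 + (29.92 − 29.79) × 1000 = 3870 + (+130) = 4000 ft.
ISA temperature at 4000 ft = 15 − 2 × (4000/1000) = 7°C.
ISA deviation = -19 − 7 = -26°C.
Density altitude = 4000 + 120 × (-26) = 880 ft.

880 ft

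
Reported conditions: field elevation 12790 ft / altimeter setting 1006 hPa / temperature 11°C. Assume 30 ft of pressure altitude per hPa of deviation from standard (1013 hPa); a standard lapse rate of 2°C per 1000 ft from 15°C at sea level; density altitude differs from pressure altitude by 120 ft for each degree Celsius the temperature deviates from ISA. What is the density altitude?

15640 ft

Pressure altitude = 12790 + (1013 − 1006) × 30 = 12790 + (+210) = 13000 ft.
ISA temperature at 13000 ft = 15 − 2 × (13000/1000) = -11°C.
ISA deviation = 11 − (-11) = +22°C.
Density altitude = 13000 + 120 × (22) = 15640 ft.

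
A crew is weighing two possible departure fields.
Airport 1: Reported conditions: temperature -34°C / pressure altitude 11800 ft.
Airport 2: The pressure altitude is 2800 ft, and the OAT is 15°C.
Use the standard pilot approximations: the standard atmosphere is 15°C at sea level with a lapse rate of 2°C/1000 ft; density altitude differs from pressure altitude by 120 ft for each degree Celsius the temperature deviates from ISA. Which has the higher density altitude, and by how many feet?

Airport 1: ISA temp = -8.6°C, deviation -25.4°C, DA = 11800 + 120 × (-25.4) = 8752 ft.
Airport 2: ISA temp = 9.4°C, deviation +5.6°C, DA = 2800 + 120 × 5.6 = 3472 ft.
Airport 1 is higher by 8752 − 3472 = 5280 ft.

Airport 1 by 5280 ft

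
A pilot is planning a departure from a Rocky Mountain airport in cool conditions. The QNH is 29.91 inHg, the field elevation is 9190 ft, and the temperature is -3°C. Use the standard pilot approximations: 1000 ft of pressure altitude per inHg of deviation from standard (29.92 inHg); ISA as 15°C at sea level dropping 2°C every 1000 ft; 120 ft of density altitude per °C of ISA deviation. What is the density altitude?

9248 ft

Pressure altitude = 9190 + (29.92 − 29.91) × 1000 = 9190 + (+10) = 9200 ft.
ISA temperature at 9200 ft = 15 − 2 × (9200/1000) = -3.4°C.
ISA deviation = -3 − (-3.4) = +0.4°C.
Density altitude = 9200 + 120 × (0.4) = 9248 ft.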